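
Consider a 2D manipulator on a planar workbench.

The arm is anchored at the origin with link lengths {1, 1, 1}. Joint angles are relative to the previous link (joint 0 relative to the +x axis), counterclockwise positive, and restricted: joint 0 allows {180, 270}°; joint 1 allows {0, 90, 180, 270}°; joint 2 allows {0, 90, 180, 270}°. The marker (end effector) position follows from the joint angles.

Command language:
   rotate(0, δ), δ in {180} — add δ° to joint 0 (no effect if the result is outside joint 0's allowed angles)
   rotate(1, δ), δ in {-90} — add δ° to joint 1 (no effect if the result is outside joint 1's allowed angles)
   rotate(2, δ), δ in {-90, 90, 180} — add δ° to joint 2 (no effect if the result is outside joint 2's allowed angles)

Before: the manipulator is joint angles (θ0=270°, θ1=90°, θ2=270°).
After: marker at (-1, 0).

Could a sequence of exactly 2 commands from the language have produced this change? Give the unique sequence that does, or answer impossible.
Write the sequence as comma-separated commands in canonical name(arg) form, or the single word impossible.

rotate(1, -90), rotate(1, -90)

t0: joint angles (θ0=270°, θ1=90°, θ2=270°)
t=1 rotate(1, -90) ⇒ joint angles (θ0=270°, θ1=0°, θ2=270°)
t=2 rotate(1, -90) ⇒ joint angles (θ0=270°, θ1=270°, θ2=270°)
all 25 alternatives checked — unique.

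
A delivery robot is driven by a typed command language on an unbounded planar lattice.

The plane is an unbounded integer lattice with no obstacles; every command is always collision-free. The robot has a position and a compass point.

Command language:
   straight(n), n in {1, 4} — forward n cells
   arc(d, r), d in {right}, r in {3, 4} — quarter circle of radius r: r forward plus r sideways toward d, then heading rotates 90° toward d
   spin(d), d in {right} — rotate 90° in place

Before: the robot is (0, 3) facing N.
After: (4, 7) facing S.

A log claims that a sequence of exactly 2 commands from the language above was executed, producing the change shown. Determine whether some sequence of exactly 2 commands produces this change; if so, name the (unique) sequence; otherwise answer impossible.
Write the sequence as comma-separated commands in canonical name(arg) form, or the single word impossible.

arc(right, 4), spin(right)

key: cell and facing (now S) both changed — the 2 commands mix motion and turning
from: (0, 3) facing N
t=1 arc(right, 4) ⇒ (4, 7) facing E
t=2 spin(right) ⇒ (4, 7) facing S
no rival 2-sequence matches.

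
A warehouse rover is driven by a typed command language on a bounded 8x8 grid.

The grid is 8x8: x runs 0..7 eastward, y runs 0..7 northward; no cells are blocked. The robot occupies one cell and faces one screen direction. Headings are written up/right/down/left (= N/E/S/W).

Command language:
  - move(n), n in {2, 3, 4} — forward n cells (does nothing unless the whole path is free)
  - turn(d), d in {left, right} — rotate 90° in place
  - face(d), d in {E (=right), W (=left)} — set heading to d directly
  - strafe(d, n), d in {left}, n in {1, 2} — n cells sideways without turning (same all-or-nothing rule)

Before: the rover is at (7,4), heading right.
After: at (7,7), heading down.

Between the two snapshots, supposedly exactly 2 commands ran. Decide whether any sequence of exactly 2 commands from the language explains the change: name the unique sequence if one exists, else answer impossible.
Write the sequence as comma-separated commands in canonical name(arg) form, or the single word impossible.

impossible

all 81 sequences checked — none match.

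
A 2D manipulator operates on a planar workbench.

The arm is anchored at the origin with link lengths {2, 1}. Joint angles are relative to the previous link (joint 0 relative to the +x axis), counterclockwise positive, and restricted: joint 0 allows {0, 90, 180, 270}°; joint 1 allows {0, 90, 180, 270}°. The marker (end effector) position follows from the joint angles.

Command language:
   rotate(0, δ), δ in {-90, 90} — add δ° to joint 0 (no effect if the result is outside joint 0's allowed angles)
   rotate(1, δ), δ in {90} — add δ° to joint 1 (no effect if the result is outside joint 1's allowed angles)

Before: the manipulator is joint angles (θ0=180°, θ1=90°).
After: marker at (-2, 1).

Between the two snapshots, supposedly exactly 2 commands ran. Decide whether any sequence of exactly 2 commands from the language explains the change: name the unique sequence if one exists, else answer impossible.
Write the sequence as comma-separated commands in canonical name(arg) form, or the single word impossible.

begin: joint angles (θ0=180°, θ1=90°)
t=1 rotate(1, 90) ⇒ joint angles (θ0=180°, θ1=180°)
t=2 rotate(1, 90) ⇒ joint angles (θ0=180°, θ1=270°)
all 9 alternatives checked — unique.

rotate(1, 90), rotate(1, 90)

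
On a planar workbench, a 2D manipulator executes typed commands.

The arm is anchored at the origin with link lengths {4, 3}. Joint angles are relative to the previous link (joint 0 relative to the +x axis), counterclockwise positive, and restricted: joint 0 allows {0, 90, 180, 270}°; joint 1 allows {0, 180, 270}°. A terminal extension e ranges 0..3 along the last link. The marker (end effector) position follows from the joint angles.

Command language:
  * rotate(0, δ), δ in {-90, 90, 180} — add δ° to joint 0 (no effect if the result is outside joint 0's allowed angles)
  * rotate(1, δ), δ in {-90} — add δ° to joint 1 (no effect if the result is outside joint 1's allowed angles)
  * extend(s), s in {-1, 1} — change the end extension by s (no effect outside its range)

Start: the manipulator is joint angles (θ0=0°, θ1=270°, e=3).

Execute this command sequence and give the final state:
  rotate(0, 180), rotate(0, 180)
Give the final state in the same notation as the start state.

joint angles (θ0=0°, θ1=270°, e=3)

start: joint angles (θ0=0°, θ1=270°, e=3)
1. rotate(0, 180) → joint angles (θ0=180°, θ1=270°, e=3)
2. rotate(0, 180) → joint angles (θ0=0°, θ1=270°, e=3)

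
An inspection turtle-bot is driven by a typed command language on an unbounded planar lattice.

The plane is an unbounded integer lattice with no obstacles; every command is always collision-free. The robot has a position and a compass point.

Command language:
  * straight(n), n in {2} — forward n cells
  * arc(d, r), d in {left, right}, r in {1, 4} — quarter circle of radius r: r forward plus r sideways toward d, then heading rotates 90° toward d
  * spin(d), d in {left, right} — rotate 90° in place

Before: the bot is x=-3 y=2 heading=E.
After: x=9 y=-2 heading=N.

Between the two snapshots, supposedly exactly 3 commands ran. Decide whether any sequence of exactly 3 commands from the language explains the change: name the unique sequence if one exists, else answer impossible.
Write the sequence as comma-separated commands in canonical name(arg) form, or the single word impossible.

arc(right, 4), arc(left, 4), arc(left, 4)

key: cell and facing (now N) both changed — the 3 commands mix motion and turning
begin: x=-3 y=2 heading=E
1. arc(right, 4) → x=1 y=-2 heading=S
2. arc(left, 4) → x=5 y=-6 heading=E
3. arc(left, 4) → x=9 y=-2 heading=N
uniquely the one of 343 3-step routes that fits.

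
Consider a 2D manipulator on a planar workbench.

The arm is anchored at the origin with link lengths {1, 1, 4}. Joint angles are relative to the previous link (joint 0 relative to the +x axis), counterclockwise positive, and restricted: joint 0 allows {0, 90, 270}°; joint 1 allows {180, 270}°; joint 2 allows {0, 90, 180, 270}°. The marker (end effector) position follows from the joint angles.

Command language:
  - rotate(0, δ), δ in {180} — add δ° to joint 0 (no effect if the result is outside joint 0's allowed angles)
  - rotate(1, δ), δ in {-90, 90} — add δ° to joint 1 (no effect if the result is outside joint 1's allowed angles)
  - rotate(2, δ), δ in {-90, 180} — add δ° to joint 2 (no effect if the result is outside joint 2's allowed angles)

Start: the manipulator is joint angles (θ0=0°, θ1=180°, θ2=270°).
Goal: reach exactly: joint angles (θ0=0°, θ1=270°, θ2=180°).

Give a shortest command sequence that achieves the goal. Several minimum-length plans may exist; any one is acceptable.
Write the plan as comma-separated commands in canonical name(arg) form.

rotate(1, 90), rotate(2, -90)

initial: joint angles (θ0=0°, θ1=180°, θ2=270°)
step 1 (rotate(1, 90)): joint angles (θ0=0°, θ1=270°, θ2=270°)
step 2 (rotate(2, -90)): joint angles (θ0=0°, θ1=270°, θ2=180°)
no 1-step plan works, so 2 is optimal.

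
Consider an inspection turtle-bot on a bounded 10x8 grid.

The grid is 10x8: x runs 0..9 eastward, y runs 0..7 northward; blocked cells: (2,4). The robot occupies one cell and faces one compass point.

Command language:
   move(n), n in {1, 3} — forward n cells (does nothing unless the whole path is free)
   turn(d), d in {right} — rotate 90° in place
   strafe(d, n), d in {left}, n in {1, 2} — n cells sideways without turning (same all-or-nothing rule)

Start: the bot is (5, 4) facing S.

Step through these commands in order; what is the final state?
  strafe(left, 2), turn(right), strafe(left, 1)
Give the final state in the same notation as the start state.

from: (5, 4) facing S
1. strafe(left, 2) → (7, 4) facing S
2. turn(right) → (7, 4) facing W
3. strafe(left, 1) → (7, 3) facing W

(7, 3) facing W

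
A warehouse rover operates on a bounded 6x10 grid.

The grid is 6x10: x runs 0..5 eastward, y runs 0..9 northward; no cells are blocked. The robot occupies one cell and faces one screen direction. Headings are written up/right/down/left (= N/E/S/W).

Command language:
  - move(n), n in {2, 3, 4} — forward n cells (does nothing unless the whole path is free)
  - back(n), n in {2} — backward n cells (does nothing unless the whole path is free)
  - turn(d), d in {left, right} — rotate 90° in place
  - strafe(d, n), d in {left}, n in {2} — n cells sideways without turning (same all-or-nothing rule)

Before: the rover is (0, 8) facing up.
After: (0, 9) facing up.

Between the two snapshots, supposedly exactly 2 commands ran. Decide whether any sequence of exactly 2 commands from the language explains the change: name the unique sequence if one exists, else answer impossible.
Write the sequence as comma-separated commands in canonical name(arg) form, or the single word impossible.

key: heading stays N — no command in the sequence turns
from: (0, 8) facing up
step 1 (back(2)): (0, 6) facing up
step 2 (move(3)): (0, 9) facing up
no other 2-command option fits: unique.

back(2), move(3)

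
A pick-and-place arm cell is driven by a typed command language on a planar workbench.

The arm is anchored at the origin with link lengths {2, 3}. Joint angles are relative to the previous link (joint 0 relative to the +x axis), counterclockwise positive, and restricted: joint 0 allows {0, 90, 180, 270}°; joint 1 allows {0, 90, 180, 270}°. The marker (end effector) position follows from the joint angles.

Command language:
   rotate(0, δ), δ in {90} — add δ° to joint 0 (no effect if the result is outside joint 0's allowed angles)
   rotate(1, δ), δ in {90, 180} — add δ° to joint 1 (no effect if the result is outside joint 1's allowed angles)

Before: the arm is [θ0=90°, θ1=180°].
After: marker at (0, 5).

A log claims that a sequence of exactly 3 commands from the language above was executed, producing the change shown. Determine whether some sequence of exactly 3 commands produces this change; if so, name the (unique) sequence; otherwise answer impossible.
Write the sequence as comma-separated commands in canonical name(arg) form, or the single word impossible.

start: [θ0=90°, θ1=180°]
1. rotate(1, 180) → [θ0=90°, θ1=0°]
2. rotate(1, 180) → [θ0=90°, θ1=180°]
3. rotate(1, 180) → [θ0=90°, θ1=0°]
no rival 3-sequence matches.

rotate(1, 180), rotate(1, 180), rotate(1, 180)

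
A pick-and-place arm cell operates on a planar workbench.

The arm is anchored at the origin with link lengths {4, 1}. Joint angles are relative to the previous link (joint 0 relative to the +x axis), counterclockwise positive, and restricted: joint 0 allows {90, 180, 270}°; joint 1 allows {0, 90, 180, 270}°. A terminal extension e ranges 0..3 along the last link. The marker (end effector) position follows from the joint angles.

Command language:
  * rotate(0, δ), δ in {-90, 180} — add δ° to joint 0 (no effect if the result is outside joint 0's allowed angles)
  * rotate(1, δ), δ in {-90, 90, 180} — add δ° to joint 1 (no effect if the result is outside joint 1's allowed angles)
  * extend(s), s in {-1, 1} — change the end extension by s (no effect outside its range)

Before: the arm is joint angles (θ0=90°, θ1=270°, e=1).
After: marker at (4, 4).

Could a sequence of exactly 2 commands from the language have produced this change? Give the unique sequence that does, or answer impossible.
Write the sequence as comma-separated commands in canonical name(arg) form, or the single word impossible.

t0: joint angles (θ0=90°, θ1=270°, e=1)
[1] after extend(1): joint angles (θ0=90°, θ1=270°, e=2)
[2] after extend(1): joint angles (θ0=90°, θ1=270°, e=3)
uniquely the one of 49 2-step routes that fits.

extend(1), extend(1)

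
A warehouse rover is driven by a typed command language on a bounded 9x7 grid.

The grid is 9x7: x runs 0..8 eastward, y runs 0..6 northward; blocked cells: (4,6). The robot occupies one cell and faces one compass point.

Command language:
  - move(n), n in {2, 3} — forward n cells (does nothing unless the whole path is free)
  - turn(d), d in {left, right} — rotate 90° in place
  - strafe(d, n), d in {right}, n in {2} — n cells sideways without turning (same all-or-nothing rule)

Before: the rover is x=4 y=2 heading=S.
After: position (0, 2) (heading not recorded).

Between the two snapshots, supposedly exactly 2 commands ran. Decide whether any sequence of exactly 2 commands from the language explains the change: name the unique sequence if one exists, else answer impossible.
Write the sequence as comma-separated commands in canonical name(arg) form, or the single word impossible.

start: x=4 y=2 heading=S
1. strafe(right, 2) → x=2 y=2 heading=S
2. strafe(right, 2) → x=0 y=2 heading=S
no rival 2-sequence matches.

strafe(right, 2), strafe(right, 2)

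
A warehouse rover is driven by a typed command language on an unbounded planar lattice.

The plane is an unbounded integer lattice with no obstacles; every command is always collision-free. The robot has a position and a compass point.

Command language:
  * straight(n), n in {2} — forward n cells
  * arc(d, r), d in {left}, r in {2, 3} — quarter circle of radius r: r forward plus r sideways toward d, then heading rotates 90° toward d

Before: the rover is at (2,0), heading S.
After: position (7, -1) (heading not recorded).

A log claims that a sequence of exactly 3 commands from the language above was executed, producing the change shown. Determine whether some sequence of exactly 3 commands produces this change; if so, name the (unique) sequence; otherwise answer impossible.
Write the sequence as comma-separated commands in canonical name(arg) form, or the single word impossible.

straight(2), arc(left, 2), arc(left, 3)

key: running arc(left, 3) before straight(2) would end elsewhere — order is forced
begin: at (2,0), heading S
t=1 straight(2) ⇒ at (2,-2), heading S
t=2 arc(left, 2) ⇒ at (4,-4), heading E
t=3 arc(left, 3) ⇒ at (7,-1), heading N
all 27 alternatives checked — unique.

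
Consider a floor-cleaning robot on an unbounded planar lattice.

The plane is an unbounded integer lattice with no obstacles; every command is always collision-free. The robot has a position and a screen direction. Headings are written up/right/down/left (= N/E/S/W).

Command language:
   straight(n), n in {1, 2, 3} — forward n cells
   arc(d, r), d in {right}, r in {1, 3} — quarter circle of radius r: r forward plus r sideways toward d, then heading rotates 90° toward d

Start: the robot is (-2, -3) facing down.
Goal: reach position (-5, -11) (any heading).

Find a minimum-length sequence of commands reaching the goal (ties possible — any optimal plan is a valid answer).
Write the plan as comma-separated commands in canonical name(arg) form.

straight(3), straight(2), arc(right, 3)

begin: (-2, -3) facing down
step 1 (straight(3)): (-2, -6) facing down
step 2 (straight(2)): (-2, -8) facing down
step 3 (arc(right, 3)): (-5, -11) facing left
nothing shorter than 3 reaches the goal.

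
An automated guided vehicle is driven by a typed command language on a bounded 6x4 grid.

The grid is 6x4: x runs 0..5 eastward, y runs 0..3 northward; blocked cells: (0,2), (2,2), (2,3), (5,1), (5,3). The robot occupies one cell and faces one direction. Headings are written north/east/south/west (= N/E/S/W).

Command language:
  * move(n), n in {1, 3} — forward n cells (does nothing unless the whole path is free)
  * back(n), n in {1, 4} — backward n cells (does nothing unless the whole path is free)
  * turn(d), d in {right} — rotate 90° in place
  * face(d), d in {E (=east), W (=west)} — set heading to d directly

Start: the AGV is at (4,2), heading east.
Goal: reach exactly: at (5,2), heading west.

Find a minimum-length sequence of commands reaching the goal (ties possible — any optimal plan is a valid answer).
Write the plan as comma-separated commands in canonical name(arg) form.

face(W), back(1)

from: at (4,2), heading east
step 1 (face(W)): at (4,2), heading west
step 2 (back(1)): at (5,2), heading west
nothing shorter than 2 reaches the goal.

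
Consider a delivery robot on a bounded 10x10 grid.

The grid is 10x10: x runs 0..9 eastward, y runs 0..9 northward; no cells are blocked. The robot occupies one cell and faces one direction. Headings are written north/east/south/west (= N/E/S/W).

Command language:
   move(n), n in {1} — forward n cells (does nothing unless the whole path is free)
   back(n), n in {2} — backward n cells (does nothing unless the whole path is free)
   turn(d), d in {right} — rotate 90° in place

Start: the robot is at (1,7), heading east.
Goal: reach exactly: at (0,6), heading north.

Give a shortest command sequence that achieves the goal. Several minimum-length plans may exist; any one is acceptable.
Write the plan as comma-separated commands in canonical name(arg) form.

from: at (1,7), heading east
1. turn(right) → at (1,7), heading south
2. move(1) → at (1,6), heading south
3. turn(right) → at (1,6), heading west
4. move(1) → at (0,6), heading west
5. turn(right) → at (0,6), heading north
no 4-step plan works, so 5 is optimal.

turn(right), move(1), turn(right), move(1), turn(right)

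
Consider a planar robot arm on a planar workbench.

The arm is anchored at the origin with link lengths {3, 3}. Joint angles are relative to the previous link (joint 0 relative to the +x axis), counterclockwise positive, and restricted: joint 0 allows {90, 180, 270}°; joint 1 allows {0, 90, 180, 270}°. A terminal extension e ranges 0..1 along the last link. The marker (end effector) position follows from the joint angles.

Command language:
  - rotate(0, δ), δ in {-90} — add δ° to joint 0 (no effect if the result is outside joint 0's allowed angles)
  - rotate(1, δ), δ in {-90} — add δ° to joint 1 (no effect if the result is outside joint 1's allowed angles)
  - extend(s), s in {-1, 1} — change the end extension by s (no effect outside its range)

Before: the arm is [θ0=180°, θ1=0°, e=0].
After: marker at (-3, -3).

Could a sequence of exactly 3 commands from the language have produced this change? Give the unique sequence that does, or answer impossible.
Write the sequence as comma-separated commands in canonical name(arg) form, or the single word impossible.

rotate(1, -90), rotate(1, -90), rotate(1, -90)

from: [θ0=180°, θ1=0°, e=0]
1. rotate(1, -90) → [θ0=180°, θ1=270°, e=0]
2. rotate(1, -90) → [θ0=180°, θ1=180°, e=0]
3. rotate(1, -90) → [θ0=180°, θ1=90°, e=0]
uniquely the one of 64 3-step routes that fits.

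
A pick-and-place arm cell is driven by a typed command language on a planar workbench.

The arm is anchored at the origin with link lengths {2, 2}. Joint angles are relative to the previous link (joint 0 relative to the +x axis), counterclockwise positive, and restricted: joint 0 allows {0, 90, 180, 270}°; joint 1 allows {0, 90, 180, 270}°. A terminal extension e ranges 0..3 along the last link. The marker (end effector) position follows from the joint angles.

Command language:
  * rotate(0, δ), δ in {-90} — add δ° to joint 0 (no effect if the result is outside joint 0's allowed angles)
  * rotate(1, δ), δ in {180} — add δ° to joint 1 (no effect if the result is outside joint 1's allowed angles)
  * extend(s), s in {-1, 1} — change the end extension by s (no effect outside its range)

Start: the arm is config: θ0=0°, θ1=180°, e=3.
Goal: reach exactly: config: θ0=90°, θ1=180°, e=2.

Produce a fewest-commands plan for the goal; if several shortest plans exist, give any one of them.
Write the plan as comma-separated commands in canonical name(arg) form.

t0: config: θ0=0°, θ1=180°, e=3
step 1 (rotate(0, -90)): config: θ0=270°, θ1=180°, e=3
step 2 (rotate(0, -90)): config: θ0=180°, θ1=180°, e=3
step 3 (rotate(0, -90)): config: θ0=90°, θ1=180°, e=3
step 4 (extend(-1)): config: θ0=90°, θ1=180°, e=2
minimal: 4 command(s), checked below 4.

rotate(0, -90), rotate(0, -90), rotate(0, -90), extend(-1)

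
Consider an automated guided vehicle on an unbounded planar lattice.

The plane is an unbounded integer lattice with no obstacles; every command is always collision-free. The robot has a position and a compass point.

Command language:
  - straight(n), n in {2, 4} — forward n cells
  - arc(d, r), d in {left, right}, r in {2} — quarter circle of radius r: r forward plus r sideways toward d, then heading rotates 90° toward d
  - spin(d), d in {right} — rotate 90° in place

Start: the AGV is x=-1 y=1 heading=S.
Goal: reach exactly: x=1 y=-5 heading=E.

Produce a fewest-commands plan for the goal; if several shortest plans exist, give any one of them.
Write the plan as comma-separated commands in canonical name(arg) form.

straight(4), arc(left, 2)

start: x=-1 y=1 heading=S
t=1 straight(4) ⇒ x=-1 y=-3 heading=S
t=2 arc(left, 2) ⇒ x=1 y=-5 heading=E
shorter routes all fall short; 2 is best.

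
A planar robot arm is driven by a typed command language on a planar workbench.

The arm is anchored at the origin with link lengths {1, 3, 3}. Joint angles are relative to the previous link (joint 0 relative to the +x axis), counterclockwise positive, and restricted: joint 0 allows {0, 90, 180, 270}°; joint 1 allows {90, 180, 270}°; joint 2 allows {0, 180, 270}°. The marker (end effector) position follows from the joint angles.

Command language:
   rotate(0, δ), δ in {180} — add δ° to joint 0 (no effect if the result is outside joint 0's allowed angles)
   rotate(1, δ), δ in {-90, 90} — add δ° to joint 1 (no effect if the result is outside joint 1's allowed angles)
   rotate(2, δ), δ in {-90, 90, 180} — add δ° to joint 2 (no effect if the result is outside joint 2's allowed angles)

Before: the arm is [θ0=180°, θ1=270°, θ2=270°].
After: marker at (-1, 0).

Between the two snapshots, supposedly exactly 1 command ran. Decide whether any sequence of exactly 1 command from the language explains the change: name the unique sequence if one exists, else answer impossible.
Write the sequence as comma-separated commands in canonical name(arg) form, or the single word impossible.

rotate(2, -90)

start: [θ0=180°, θ1=270°, θ2=270°]
[1] after rotate(2, -90): [θ0=180°, θ1=270°, θ2=180°]
no other 1-command option fits: unique.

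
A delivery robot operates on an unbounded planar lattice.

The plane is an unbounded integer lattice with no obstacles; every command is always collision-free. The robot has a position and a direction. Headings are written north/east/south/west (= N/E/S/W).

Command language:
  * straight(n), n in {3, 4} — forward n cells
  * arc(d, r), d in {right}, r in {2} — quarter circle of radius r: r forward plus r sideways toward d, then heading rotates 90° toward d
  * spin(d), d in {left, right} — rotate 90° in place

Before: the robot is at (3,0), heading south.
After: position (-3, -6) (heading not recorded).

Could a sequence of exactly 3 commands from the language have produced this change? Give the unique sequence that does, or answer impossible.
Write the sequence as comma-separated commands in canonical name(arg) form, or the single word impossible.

begin: at (3,0), heading south
step 1 (straight(4)): at (3,-4), heading south
step 2 (arc(right, 2)): at (1,-6), heading west
step 3 (straight(4)): at (-3,-6), heading west
all 125 alternatives checked — unique.

straight(4), arc(right, 2), straight(4)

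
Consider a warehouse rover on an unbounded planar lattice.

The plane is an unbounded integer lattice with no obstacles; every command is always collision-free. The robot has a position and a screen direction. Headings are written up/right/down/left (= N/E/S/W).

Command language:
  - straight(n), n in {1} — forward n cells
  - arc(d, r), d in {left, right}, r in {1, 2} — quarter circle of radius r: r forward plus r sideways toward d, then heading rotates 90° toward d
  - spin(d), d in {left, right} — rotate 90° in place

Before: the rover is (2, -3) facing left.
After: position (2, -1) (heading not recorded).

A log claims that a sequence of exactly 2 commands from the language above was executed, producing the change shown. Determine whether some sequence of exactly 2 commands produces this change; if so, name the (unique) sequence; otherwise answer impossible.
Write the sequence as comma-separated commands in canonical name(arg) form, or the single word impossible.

t0: (2, -3) facing left
[1] after arc(right, 1): (1, -2) facing up
[2] after arc(right, 1): (2, -1) facing right
no rival 2-sequence matches.

arc(right, 1), arc(right, 1)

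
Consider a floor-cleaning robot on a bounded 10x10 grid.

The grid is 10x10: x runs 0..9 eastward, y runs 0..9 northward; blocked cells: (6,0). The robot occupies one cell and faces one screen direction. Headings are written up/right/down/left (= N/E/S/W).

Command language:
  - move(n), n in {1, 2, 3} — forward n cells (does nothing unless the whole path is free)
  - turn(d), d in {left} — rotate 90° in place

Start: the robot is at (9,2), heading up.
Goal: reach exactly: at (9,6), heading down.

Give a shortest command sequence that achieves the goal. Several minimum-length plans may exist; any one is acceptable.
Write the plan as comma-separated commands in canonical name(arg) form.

move(2), move(2), turn(left), turn(left)

begin: at (9,2), heading up
step 1 (move(2)): at (9,4), heading up
step 2 (move(2)): at (9,6), heading up
step 3 (turn(left)): at (9,6), heading left
step 4 (turn(left)): at (9,6), heading down
shorter routes all fall short; 4 is best.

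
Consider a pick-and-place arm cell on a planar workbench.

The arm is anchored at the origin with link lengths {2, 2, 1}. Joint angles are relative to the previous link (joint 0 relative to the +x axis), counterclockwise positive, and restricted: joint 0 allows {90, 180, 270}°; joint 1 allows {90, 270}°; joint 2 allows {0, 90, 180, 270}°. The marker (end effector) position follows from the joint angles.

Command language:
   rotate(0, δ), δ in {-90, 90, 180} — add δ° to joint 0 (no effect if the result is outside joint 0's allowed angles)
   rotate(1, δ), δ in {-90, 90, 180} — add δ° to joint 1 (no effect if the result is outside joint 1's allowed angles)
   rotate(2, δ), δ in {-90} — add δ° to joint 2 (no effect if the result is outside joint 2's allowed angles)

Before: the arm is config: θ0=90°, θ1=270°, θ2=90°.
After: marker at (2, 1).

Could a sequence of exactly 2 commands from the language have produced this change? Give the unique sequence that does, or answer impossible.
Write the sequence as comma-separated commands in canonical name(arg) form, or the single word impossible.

t0: config: θ0=90°, θ1=270°, θ2=90°
[1] after rotate(2, -90): config: θ0=90°, θ1=270°, θ2=0°
[2] after rotate(2, -90): config: θ0=90°, θ1=270°, θ2=270°
no other 2-command option fits: unique.

rotate(2, -90), rotate(2, -90)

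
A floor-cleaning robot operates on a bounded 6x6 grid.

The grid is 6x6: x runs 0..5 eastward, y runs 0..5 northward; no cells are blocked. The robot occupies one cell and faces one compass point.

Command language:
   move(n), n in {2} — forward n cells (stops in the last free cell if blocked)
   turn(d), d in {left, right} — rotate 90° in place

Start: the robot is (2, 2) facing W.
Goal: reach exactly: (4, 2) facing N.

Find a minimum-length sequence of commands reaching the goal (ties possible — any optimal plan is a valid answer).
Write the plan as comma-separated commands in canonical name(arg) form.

turn(left), turn(left), move(2), turn(left)

begin: (2, 2) facing W
[1] after turn(left): (2, 2) facing S
[2] after turn(left): (2, 2) facing E
[3] after move(2): (4, 2) facing E
[4] after turn(left): (4, 2) facing N
no 3-step plan works, so 4 is optimal.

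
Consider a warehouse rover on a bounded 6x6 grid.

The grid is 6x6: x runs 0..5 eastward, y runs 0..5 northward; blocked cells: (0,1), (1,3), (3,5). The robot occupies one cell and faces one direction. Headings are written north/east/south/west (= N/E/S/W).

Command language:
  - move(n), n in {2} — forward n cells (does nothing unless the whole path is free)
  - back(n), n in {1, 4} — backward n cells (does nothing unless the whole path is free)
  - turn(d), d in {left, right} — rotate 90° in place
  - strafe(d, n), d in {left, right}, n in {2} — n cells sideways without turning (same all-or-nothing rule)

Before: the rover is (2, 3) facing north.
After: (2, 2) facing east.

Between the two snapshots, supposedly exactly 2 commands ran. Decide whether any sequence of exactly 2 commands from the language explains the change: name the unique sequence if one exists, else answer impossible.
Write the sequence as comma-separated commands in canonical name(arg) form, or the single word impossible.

back(1), turn(right)

key: cell and facing (now E) both changed — the 2 commands mix motion and turning
initial: (2, 3) facing north
step 1 (back(1)): (2, 2) facing north
step 2 (turn(right)): (2, 2) facing east
all 49 alternatives checked — unique.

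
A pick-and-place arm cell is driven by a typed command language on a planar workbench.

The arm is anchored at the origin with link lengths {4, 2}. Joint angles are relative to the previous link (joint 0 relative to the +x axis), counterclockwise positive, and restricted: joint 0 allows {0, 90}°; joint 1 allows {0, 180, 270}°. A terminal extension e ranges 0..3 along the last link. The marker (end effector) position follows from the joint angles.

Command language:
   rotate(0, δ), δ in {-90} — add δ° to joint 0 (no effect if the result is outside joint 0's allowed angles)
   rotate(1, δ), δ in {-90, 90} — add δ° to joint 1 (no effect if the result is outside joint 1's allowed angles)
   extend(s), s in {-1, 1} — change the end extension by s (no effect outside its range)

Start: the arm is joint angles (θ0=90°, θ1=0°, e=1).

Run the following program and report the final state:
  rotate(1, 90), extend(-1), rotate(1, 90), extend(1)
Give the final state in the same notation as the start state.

joint angles (θ0=90°, θ1=0°, e=1)

start: joint angles (θ0=90°, θ1=0°, e=1)
t=1 rotate(1, 90) ⇒ joint angles (θ0=90°, θ1=0°, e=1)
t=2 extend(-1) ⇒ joint angles (θ0=90°, θ1=0°, e=0)
t=3 rotate(1, 90) ⇒ joint angles (θ0=90°, θ1=0°, e=0)
t=4 extend(1) ⇒ joint angles (θ0=90°, θ1=0°, e=1)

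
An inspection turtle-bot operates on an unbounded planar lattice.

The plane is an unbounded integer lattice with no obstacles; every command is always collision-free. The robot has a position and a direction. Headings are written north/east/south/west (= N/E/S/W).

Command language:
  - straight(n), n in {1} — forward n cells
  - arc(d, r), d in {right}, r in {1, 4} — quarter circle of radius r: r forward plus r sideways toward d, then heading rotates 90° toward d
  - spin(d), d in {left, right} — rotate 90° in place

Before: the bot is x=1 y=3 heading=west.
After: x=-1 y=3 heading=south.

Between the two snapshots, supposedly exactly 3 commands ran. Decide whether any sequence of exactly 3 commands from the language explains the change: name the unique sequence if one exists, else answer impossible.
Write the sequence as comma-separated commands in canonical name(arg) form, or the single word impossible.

straight(1), straight(1), spin(left)

key: order matters: swapping straight(1) and spin(left) lands elsewhere
t0: x=1 y=3 heading=west
1. straight(1) → x=0 y=3 heading=west
2. straight(1) → x=-1 y=3 heading=west
3. spin(left) → x=-1 y=3 heading=south
no other 3-command option fits: unique.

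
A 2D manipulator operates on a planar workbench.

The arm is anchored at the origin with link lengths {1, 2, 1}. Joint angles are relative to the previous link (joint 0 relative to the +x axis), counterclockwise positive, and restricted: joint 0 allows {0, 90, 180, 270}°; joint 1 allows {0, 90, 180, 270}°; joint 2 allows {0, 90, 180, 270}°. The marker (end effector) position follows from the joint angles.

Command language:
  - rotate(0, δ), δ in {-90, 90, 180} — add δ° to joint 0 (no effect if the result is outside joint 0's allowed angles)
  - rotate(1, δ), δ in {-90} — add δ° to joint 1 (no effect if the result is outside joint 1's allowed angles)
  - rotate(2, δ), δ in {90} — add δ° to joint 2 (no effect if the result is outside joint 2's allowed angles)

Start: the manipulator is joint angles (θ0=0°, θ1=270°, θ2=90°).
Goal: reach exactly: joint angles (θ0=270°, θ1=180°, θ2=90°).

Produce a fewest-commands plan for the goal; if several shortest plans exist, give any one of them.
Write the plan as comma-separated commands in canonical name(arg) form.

initial: joint angles (θ0=0°, θ1=270°, θ2=90°)
[1] after rotate(0, -90): joint angles (θ0=270°, θ1=270°, θ2=90°)
[2] after rotate(1, -90): joint angles (θ0=270°, θ1=180°, θ2=90°)
minimal: 2 command(s), checked below 2.

rotate(0, -90), rotate(1, -90)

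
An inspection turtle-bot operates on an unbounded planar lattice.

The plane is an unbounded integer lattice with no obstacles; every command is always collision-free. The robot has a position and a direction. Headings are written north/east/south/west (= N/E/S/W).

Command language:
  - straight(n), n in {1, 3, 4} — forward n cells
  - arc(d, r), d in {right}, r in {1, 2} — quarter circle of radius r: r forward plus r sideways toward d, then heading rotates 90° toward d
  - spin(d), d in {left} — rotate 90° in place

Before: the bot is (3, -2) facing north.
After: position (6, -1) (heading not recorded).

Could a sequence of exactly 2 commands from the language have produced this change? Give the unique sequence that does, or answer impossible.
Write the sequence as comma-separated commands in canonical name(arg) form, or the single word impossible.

key: order matters: swapping arc(right, 2) and arc(right, 1) lands elsewhere
start: (3, -2) facing north
step 1 (arc(right, 2)): (5, 0) facing east
step 2 (arc(right, 1)): (6, -1) facing south
no other 2-command option fits: unique.

arc(right, 2), arc(right, 1)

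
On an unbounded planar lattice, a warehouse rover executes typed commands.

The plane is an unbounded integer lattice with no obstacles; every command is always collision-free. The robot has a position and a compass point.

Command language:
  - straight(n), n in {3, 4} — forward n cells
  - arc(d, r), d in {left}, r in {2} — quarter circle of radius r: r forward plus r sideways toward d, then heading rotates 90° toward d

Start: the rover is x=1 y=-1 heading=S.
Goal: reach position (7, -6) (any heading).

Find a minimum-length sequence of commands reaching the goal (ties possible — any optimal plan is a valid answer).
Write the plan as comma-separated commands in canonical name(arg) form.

start: x=1 y=-1 heading=S
[1] after straight(3): x=1 y=-4 heading=S
[2] after arc(left, 2): x=3 y=-6 heading=E
[3] after straight(4): x=7 y=-6 heading=E
minimal: 3 command(s), checked below 3.

straight(3), arc(left, 2), straight(4)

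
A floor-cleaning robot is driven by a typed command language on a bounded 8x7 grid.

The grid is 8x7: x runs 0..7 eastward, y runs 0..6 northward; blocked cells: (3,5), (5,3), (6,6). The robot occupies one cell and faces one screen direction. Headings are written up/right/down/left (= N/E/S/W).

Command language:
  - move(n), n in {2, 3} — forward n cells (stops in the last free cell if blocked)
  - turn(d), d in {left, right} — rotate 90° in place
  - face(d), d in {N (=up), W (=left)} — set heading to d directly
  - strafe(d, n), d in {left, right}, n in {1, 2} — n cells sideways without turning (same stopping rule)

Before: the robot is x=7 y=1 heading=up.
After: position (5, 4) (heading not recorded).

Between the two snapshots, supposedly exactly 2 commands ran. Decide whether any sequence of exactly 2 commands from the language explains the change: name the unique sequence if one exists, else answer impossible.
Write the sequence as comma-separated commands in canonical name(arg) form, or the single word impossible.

key: running strafe(left, 2) before move(3) would end elsewhere — order is forced
start: x=7 y=1 heading=up
1. move(3) → x=7 y=4 heading=up
2. strafe(left, 2) → x=5 y=4 heading=up
uniquely the one of 100 2-step routes that fits.

move(3), strafe(left, 2)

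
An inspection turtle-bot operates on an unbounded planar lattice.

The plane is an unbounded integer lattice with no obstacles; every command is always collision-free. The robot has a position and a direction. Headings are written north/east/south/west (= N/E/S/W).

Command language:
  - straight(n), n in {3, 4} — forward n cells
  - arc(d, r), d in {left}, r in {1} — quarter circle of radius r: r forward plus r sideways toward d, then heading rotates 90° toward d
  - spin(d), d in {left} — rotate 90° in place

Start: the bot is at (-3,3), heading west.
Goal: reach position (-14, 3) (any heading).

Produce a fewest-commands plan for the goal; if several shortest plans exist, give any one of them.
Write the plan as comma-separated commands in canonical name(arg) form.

straight(3), straight(4), straight(4)

from: at (-3,3), heading west
[1] after straight(3): at (-6,3), heading west
[2] after straight(4): at (-10,3), heading west
[3] after straight(4): at (-14,3), heading west
nothing shorter than 3 reaches the goal.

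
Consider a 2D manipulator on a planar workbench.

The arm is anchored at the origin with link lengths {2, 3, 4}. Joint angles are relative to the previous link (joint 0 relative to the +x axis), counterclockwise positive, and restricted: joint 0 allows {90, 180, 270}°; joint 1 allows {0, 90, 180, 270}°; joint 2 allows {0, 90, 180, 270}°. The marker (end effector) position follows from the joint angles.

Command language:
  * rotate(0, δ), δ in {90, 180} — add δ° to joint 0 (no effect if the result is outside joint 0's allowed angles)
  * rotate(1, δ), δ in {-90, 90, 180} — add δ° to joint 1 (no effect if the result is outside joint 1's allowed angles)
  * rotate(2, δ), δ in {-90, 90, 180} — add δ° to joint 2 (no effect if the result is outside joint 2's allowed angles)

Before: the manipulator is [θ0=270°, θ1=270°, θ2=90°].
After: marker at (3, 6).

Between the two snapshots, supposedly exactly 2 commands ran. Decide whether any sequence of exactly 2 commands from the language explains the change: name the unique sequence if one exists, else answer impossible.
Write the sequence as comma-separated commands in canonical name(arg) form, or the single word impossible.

key: order matters: swapping rotate(0, 90) and rotate(0, 180) lands elsewhere
initial: [θ0=270°, θ1=270°, θ2=90°]
1. rotate(0, 90) → [θ0=270°, θ1=270°, θ2=90°]
2. rotate(0, 180) → [θ0=90°, θ1=270°, θ2=90°]
uniquely the one of 64 2-step routes that fits.

rotate(0, 90), rotate(0, 180)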